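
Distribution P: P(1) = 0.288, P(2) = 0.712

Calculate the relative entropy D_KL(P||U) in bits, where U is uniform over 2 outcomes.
0.1339 bits

U(i) = 1/2 for all i

D_KL(P||U) = Σ P(x) log₂(P(x) / (1/2))
           = Σ P(x) log₂(P(x)) + log₂(2)
           = log₂(2) - H(P)

H(P) = -Σ P(x) log₂(P(x)):
  -P(1)·log₂(P(1)) = -(0.288)·log₂(0.288) = 0.51721
  -P(2)·log₂(P(2)) = -(0.712)·log₂(0.712) = 0.34892
H(P) = 0.51721 + 0.34892 = 0.86613 bits

log₂(2) = 1.00000 bits

D_KL(P||U) = 1.00000 - 0.86613 = 0.13387 ≈ 0.1339 bits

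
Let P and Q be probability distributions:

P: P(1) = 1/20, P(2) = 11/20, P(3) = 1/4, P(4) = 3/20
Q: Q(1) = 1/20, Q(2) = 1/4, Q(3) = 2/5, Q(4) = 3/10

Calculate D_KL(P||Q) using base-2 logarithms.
0.3061 bits

D_KL(P||Q) = Σ P(x) log₂(P(x)/Q(x))

Computing term by term:
  P(1)·log₂(P(1)/Q(1)) = (1/20)·log₂((1/20)/(1/20)) = 0.00000
  P(2)·log₂(P(2)/Q(2)) = (11/20)·log₂((11/20)/(1/4)) = 0.62563
  P(3)·log₂(P(3)/Q(3)) = (1/4)·log₂((1/4)/(2/5)) = -0.16952
  P(4)·log₂(P(4)/Q(4)) = (3/20)·log₂((3/20)/(3/10)) = -0.15000

D_KL(P||Q) = 0.00000 + 0.62563 - 0.16952 - 0.15000 = 0.30611 ≈ 0.3061 bits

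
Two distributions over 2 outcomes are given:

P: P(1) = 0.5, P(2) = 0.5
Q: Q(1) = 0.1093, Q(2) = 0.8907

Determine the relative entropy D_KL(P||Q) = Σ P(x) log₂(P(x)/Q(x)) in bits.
0.6803 bits

D_KL(P||Q) = Σ P(x) log₂(P(x)/Q(x))

Computing term by term:
  P(1)·log₂(P(1)/Q(1)) = 0.5·log₂(0.5/0.1093) = 1.09682
  P(2)·log₂(P(2)/Q(2)) = 0.5·log₂(0.5/0.8907) = -0.41651

D_KL(P||Q) = 1.09682 - 0.41651 = 0.68031 ≈ 0.6803 bits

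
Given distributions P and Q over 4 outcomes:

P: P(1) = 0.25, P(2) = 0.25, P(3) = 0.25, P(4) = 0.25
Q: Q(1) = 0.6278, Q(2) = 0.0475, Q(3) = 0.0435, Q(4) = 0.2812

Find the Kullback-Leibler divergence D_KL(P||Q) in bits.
0.8552 bits

D_KL(P||Q) = Σ P(x) log₂(P(x)/Q(x))

Computing term by term:
  P(1)·log₂(P(1)/Q(1)) = 0.25·log₂(0.25/0.6278) = -0.33209
  P(2)·log₂(P(2)/Q(2)) = 0.25·log₂(0.25/0.0475) = 0.59898
  P(3)·log₂(P(3)/Q(3)) = 0.25·log₂(0.25/0.0435) = 0.63071
  P(4)·log₂(P(4)/Q(4)) = 0.25·log₂(0.25/0.2812) = -0.04242

D_KL(P||Q) = -0.33209 + 0.59898 + 0.63071 - 0.04242 = 0.85518 ≈ 0.8552 bits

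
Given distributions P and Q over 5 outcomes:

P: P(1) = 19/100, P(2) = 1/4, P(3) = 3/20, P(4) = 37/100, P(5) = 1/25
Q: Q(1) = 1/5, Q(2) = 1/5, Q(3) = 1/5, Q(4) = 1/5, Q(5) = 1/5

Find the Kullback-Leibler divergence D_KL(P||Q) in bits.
0.2397 bits

D_KL(P||Q) = Σ P(x) log₂(P(x)/Q(x))

Computing term by term:
  P(1)·log₂(P(1)/Q(1)) = (19/100)·log₂((19/100)/(1/5)) = -0.01406
  P(2)·log₂(P(2)/Q(2)) = (1/4)·log₂((1/4)/(1/5)) = 0.08048
  P(3)·log₂(P(3)/Q(3)) = (3/20)·log₂((3/20)/(1/5)) = -0.06226
  P(4)·log₂(P(4)/Q(4)) = (37/100)·log₂((37/100)/(1/5)) = 0.32838
  P(5)·log₂(P(5)/Q(5)) = (1/25)·log₂((1/25)/(1/5)) = -0.09288

D_KL(P||Q) = -0.01406 + 0.08048 - 0.06226 + 0.32838 - 0.09288 = 0.23966 ≈ 0.2397 bits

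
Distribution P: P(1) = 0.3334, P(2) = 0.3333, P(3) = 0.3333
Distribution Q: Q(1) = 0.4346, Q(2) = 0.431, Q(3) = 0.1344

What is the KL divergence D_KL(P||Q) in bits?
0.1856 bits

D_KL(P||Q) = Σ P(x) log₂(P(x)/Q(x))

Computing term by term:
  P(1)·log₂(P(1)/Q(1)) = 0.3334·log₂(0.3334/0.4346) = -0.12750
  P(2)·log₂(P(2)/Q(2)) = 0.3333·log₂(0.3333/0.431) = -0.12361
  P(3)·log₂(P(3)/Q(3)) = 0.3333·log₂(0.3333/0.1344) = 0.43672

D_KL(P||Q) = -0.12750 - 0.12361 + 0.43672 = 0.18561 ≈ 0.1856 bits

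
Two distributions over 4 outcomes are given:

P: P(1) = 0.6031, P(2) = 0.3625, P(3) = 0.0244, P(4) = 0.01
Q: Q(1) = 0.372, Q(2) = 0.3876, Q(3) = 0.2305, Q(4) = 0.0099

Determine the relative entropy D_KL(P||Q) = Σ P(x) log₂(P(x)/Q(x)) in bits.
0.3065 bits

D_KL(P||Q) = Σ P(x) log₂(P(x)/Q(x))

Computing term by term:
  P(1)·log₂(P(1)/Q(1)) = 0.6031·log₂(0.6031/0.372) = 0.42042
  P(2)·log₂(P(2)/Q(2)) = 0.3625·log₂(0.3625/0.3876) = -0.03501
  P(3)·log₂(P(3)/Q(3)) = 0.0244·log₂(0.0244/0.2305) = -0.07905
  P(4)·log₂(P(4)/Q(4)) = 0.01·log₂(0.01/0.0099) = 0.00014

D_KL(P||Q) = 0.42042 - 0.03501 - 0.07905 + 0.00014 = 0.30650 ≈ 0.3065 bits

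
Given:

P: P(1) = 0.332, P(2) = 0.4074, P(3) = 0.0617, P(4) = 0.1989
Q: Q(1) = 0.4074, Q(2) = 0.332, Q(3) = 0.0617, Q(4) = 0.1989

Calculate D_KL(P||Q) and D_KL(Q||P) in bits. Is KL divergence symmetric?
D_KL(P||Q) = 0.0223 bits, D_KL(Q||P) = 0.0223 bits. The two values coincide for this particular pair, but no — KL divergence is not symmetric in general.

D_KL(P||Q) = Σ P(x) log₂(P(x)/Q(x))

Computing term by term:
  P(1)·log₂(P(1)/Q(1)) = 0.332·log₂(0.332/0.4074) = -0.09803
  P(2)·log₂(P(2)/Q(2)) = 0.4074·log₂(0.4074/0.332) = 0.12029
  P(3)·log₂(P(3)/Q(3)) = 0.0617·log₂(0.0617/0.0617) = 0.00000
  P(4)·log₂(P(4)/Q(4)) = 0.1989·log₂(0.1989/0.1989) = 0.00000

D_KL(P||Q) = -0.09803 + 0.12029 + 0.00000 + 0.00000 = 0.02226 ≈ 0.0223 bits

D_KL(Q||P) = Σ Q(x) log₂(Q(x)/P(x))

Computing term by term:
  Q(1)·log₂(Q(1)/P(1)) = 0.4074·log₂(0.4074/0.332) = 0.12029
  Q(2)·log₂(Q(2)/P(2)) = 0.332·log₂(0.332/0.4074) = -0.09803
  Q(3)·log₂(Q(3)/P(3)) = 0.0617·log₂(0.0617/0.0617) = 0.00000
  Q(4)·log₂(Q(4)/P(4)) = 0.1989·log₂(0.1989/0.1989) = 0.00000

D_KL(Q||P) = 0.12029 - 0.09803 + 0.00000 + 0.00000 = 0.02226 ≈ 0.0223 bits

These ARE equal here. Q is P with outcomes relabeled (Q(1) = P(2), Q(2) = P(1)) by a relabeling that is its own inverse, so the two sums contain exactly the same terms in a different order. This is a special case — KL divergence is not symmetric in general: D_KL(P||Q) ≠ D_KL(Q||P) for most P, Q.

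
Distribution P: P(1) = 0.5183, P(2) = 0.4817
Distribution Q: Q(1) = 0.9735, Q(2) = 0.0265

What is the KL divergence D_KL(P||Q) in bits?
1.5441 bits

D_KL(P||Q) = Σ P(x) log₂(P(x)/Q(x))

Computing term by term:
  P(1)·log₂(P(1)/Q(1)) = 0.5183·log₂(0.5183/0.9735) = -0.47134
  P(2)·log₂(P(2)/Q(2)) = 0.4817·log₂(0.4817/0.0265) = 2.01547

D_KL(P||Q) = -0.47134 + 2.01547 = 1.54413 ≈ 1.5441 bits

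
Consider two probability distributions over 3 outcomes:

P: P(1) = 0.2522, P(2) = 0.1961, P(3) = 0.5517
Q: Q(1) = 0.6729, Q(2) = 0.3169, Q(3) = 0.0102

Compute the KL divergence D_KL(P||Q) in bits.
2.6834 bits

D_KL(P||Q) = Σ P(x) log₂(P(x)/Q(x))

Computing term by term:
  P(1)·log₂(P(1)/Q(1)) = 0.2522·log₂(0.2522/0.6729) = -0.35707
  P(2)·log₂(P(2)/Q(2)) = 0.1961·log₂(0.1961/0.3169) = -0.13579
  P(3)·log₂(P(3)/Q(3)) = 0.5517·log₂(0.5517/0.0102) = 3.17627

D_KL(P||Q) = -0.35707 - 0.13579 + 3.17627 = 2.68341 ≈ 2.6834 bits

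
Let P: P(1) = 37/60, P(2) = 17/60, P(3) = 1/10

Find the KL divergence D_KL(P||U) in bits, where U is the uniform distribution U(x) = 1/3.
0.3072 bits

U(i) = 1/3 for all i

D_KL(P||U) = Σ P(x) log₂(P(x) / (1/3))
           = Σ P(x) log₂(P(x)) + log₂(3)
           = log₂(3) - H(P)

H(P) = -Σ P(x) log₂(P(x)):
  -P(1)·log₂(P(1)) = -(37/60)·log₂(37/60) = 0.43009
  -P(2)·log₂(P(2)) = -(17/60)·log₂(17/60) = 0.51550
  -P(3)·log₂(P(3)) = -(1/10)·log₂(1/10) = 0.33219
H(P) = 0.43009 + 0.51550 + 0.33219 = 1.27778 bits

log₂(3) = 1.58496 bits

D_KL(P||U) = 1.58496 - 1.27778 = 0.30718 ≈ 0.3072 bits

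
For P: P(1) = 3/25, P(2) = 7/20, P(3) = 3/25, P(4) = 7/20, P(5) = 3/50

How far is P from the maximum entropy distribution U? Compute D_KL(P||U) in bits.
0.2841 bits

U(i) = 1/5 for all i

D_KL(P||U) = Σ P(x) log₂(P(x) / (1/5))
           = Σ P(x) log₂(P(x)) + log₂(5)
           = log₂(5) - H(P)

H(P) = -Σ P(x) log₂(P(x)):
  -P(1)·log₂(P(1)) = -(3/25)·log₂(3/25) = 0.36707
  -P(2)·log₂(P(2)) = -(7/20)·log₂(7/20) = 0.53010
  -P(3)·log₂(P(3)) = -(3/25)·log₂(3/25) = 0.36707
  -P(4)·log₂(P(4)) = -(7/20)·log₂(7/20) = 0.53010
  -P(5)·log₂(P(5)) = -(3/50)·log₂(3/50) = 0.24353
H(P) = 0.36707 + 0.53010 + 0.36707 + 0.53010 + 0.24353 = 2.03787 bits

log₂(5) = 2.32193 bits

D_KL(P||U) = 2.32193 - 2.03787 = 0.28406 ≈ 0.2841 bits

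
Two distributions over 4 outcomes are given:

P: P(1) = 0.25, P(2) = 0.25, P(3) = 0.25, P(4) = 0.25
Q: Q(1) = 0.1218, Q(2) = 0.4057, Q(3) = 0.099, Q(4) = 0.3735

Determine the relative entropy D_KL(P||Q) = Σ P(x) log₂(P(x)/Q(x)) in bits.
0.2740 bits

D_KL(P||Q) = Σ P(x) log₂(P(x)/Q(x))

Computing term by term:
  P(1)·log₂(P(1)/Q(1)) = 0.25·log₂(0.25/0.1218) = 0.25935
  P(2)·log₂(P(2)/Q(2)) = 0.25·log₂(0.25/0.4057) = -0.17462
  P(3)·log₂(P(3)/Q(3)) = 0.25·log₂(0.25/0.099) = 0.33411
  P(4)·log₂(P(4)/Q(4)) = 0.25·log₂(0.25/0.3735) = -0.14480

D_KL(P||Q) = 0.25935 - 0.17462 + 0.33411 - 0.14480 = 0.27404 ≈ 0.2740 bits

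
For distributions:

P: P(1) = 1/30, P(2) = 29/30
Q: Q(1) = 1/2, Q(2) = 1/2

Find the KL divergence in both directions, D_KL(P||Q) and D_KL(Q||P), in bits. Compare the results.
D_KL(P||Q) = 0.7892 bits, D_KL(Q||P) = 1.4779 bits. D_KL(Q||P) is larger than D_KL(P||Q) by 0.6887 bits; the two directions differ.

D_KL(P||Q) = Σ P(x) log₂(P(x)/Q(x))

Computing term by term:
  P(1)·log₂(P(1)/Q(1)) = (1/30)·log₂((1/30)/(1/2)) = -0.13023
  P(2)·log₂(P(2)/Q(2)) = (29/30)·log₂((29/30)/(1/2)) = 0.91939

D_KL(P||Q) = -0.13023 + 0.91939 = 0.78916 ≈ 0.7892 bits

D_KL(Q||P) = Σ Q(x) log₂(Q(x)/P(x))

Computing term by term:
  Q(1)·log₂(Q(1)/P(1)) = (1/2)·log₂((1/2)/(1/30)) = 1.95345
  Q(2)·log₂(Q(2)/P(2)) = (1/2)·log₂((1/2)/(29/30)) = -0.47555

D_KL(Q||P) = 1.95345 - 0.47555 = 1.47790 ≈ 1.4779 bits

These are NOT equal (difference: 0.6887 bits). KL divergence is asymmetric: D_KL(P||Q) ≠ D_KL(Q||P) in general.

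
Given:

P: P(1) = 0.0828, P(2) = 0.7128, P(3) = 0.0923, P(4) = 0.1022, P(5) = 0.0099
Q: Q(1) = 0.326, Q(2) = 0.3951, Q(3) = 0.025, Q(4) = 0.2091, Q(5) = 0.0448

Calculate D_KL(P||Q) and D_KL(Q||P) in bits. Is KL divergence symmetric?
D_KL(P||Q) = 0.4899 bits, D_KL(Q||P) = 0.5746 bits. No, KL divergence is not symmetric.

D_KL(P||Q) = Σ P(x) log₂(P(x)/Q(x))

Computing term by term:
  P(1)·log₂(P(1)/Q(1)) = 0.0828·log₂(0.0828/0.326) = -0.16371
  P(2)·log₂(P(2)/Q(2)) = 0.7128·log₂(0.7128/0.3951) = 0.60679
  P(3)·log₂(P(3)/Q(3)) = 0.0923·log₂(0.0923/0.025) = 0.17393
  P(4)·log₂(P(4)/Q(4)) = 0.1022·log₂(0.1022/0.2091) = -0.10555
  P(5)·log₂(P(5)/Q(5)) = 0.0099·log₂(0.0099/0.0448) = -0.02156

D_KL(P||Q) = -0.16371 + 0.60679 + 0.17393 - 0.10555 - 0.02156 = 0.48990 ≈ 0.4899 bits

D_KL(Q||P) = Σ Q(x) log₂(Q(x)/P(x))

Computing term by term:
  Q(1)·log₂(Q(1)/P(1)) = 0.326·log₂(0.326/0.0828) = 0.64456
  Q(2)·log₂(Q(2)/P(2)) = 0.3951·log₂(0.3951/0.7128) = -0.33634
  Q(3)·log₂(Q(3)/P(3)) = 0.025·log₂(0.025/0.0923) = -0.04711
  Q(4)·log₂(Q(4)/P(4)) = 0.2091·log₂(0.2091/0.1022) = 0.21596
  Q(5)·log₂(Q(5)/P(5)) = 0.0448·log₂(0.0448/0.0099) = 0.09757

D_KL(Q||P) = 0.64456 - 0.33634 - 0.04711 + 0.21596 + 0.09757 = 0.57464 ≈ 0.5746 bits

These are NOT equal (difference: 0.0847 bits). KL divergence is asymmetric: D_KL(P||Q) ≠ D_KL(Q||P) in general.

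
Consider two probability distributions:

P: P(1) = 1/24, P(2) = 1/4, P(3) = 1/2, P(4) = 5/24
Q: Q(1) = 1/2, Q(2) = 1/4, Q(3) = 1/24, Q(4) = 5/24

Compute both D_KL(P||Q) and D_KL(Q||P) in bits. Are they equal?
D_KL(P||Q) = 1.6431 bits, D_KL(Q||P) = 1.6431 bits. Yes, in this case they are equal (although KL divergence is not symmetric in general).

D_KL(P||Q) = Σ P(x) log₂(P(x)/Q(x))

Computing term by term:
  P(1)·log₂(P(1)/Q(1)) = (1/24)·log₂((1/24)/(1/2)) = -0.14937
  P(2)·log₂(P(2)/Q(2)) = (1/4)·log₂((1/4)/(1/4)) = 0.00000
  P(3)·log₂(P(3)/Q(3)) = (1/2)·log₂((1/2)/(1/24)) = 1.79248
  P(4)·log₂(P(4)/Q(4)) = (5/24)·log₂((5/24)/(5/24)) = 0.00000

D_KL(P||Q) = -0.14937 + 0.00000 + 1.79248 + 0.00000 = 1.64311 ≈ 1.6431 bits

D_KL(Q||P) = Σ Q(x) log₂(Q(x)/P(x))

Computing term by term:
  Q(1)·log₂(Q(1)/P(1)) = (1/2)·log₂((1/2)/(1/24)) = 1.79248
  Q(2)·log₂(Q(2)/P(2)) = (1/4)·log₂((1/4)/(1/4)) = 0.00000
  Q(3)·log₂(Q(3)/P(3)) = (1/24)·log₂((1/24)/(1/2)) = -0.14937
  Q(4)·log₂(Q(4)/P(4)) = (5/24)·log₂((5/24)/(5/24)) = 0.00000

D_KL(Q||P) = 1.79248 + 0.00000 - 0.14937 + 0.00000 = 1.64311 ≈ 1.6431 bits

These ARE equal here. Q is P with outcomes relabeled (Q(1) = P(3), Q(3) = P(1)) by a relabeling that is its own inverse, so the two sums contain exactly the same terms in a different order. This is a special case — KL divergence is not symmetric in general: D_KL(P||Q) ≠ D_KL(Q||P) for most P, Q.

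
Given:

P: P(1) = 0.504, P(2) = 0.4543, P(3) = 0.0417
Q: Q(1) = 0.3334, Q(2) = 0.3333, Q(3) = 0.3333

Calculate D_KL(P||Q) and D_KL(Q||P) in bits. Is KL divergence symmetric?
D_KL(P||Q) = 0.3784 bits, D_KL(Q||P) = 0.6518 bits. No, KL divergence is not symmetric.

D_KL(P||Q) = Σ P(x) log₂(P(x)/Q(x))

Computing term by term:
  P(1)·log₂(P(1)/Q(1)) = 0.504·log₂(0.504/0.3334) = 0.30047
  P(2)·log₂(P(2)/Q(2)) = 0.4543·log₂(0.4543/0.3333) = 0.20299
  P(3)·log₂(P(3)/Q(3)) = 0.0417·log₂(0.0417/0.3333) = -0.12505

D_KL(P||Q) = 0.30047 + 0.20299 - 0.12505 = 0.37841 ≈ 0.3784 bits

D_KL(Q||P) = Σ Q(x) log₂(Q(x)/P(x))

Computing term by term:
  Q(1)·log₂(Q(1)/P(1)) = 0.3334·log₂(0.3334/0.504) = -0.19876
  Q(2)·log₂(Q(2)/P(2)) = 0.3333·log₂(0.3333/0.4543) = -0.14893
  Q(3)·log₂(Q(3)/P(3)) = 0.3333·log₂(0.3333/0.0417) = 0.99947

D_KL(Q||P) = -0.19876 - 0.14893 + 0.99947 = 0.65178 ≈ 0.6518 bits

These are NOT equal (difference: 0.2734 bits). KL divergence is asymmetric: D_KL(P||Q) ≠ D_KL(Q||P) in general.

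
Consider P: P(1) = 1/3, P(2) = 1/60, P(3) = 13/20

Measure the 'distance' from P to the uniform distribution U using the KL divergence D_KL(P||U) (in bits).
0.5542 bits

U(i) = 1/3 for all i

D_KL(P||U) = Σ P(x) log₂(P(x) / (1/3))
           = Σ P(x) log₂(P(x)) + log₂(3)
           = log₂(3) - H(P)

H(P) = -Σ P(x) log₂(P(x)):
  -P(1)·log₂(P(1)) = -(1/3)·log₂(1/3) = 0.52832
  -P(2)·log₂(P(2)) = -(1/60)·log₂(1/60) = 0.09845
  -P(3)·log₂(P(3)) = -(13/20)·log₂(13/20) = 0.40397
H(P) = 0.52832 + 0.09845 + 0.40397 = 1.03074 bits

log₂(3) = 1.58496 bits

D_KL(P||U) = 1.58496 - 1.03074 = 0.55422 ≈ 0.5542 bits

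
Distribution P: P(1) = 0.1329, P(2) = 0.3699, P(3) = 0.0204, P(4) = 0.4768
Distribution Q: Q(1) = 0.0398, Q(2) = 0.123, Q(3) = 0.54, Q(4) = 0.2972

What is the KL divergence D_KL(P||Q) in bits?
1.0475 bits

D_KL(P||Q) = Σ P(x) log₂(P(x)/Q(x))

Computing term by term:
  P(1)·log₂(P(1)/Q(1)) = 0.1329·log₂(0.1329/0.0398) = 0.23118
  P(2)·log₂(P(2)/Q(2)) = 0.3699·log₂(0.3699/0.123) = 0.58758
  P(3)·log₂(P(3)/Q(3)) = 0.0204·log₂(0.0204/0.54) = -0.09642
  P(4)·log₂(P(4)/Q(4)) = 0.4768·log₂(0.4768/0.2972) = 0.32515

D_KL(P||Q) = 0.23118 + 0.58758 - 0.09642 + 0.32515 = 1.04749 ≈ 1.0475 bits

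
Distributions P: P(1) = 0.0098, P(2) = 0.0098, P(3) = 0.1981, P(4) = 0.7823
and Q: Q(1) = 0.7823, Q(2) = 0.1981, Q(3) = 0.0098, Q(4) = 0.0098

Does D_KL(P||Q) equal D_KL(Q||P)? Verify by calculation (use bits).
D_KL(P||Q) = 5.6980 bits, D_KL(Q||P) = 5.6980 bits. Yes — for this pair D_KL(P||Q) = D_KL(Q||P).

D_KL(P||Q) = Σ P(x) log₂(P(x)/Q(x))

Computing term by term:
  P(1)·log₂(P(1)/Q(1)) = 0.0098·log₂(0.0098/0.7823) = -0.06192
  P(2)·log₂(P(2)/Q(2)) = 0.0098·log₂(0.0098/0.1981) = -0.04251
  P(3)·log₂(P(3)/Q(3)) = 0.1981·log₂(0.1981/0.0098) = 0.85922
  P(4)·log₂(P(4)/Q(4)) = 0.7823·log₂(0.7823/0.0098) = 4.94319

D_KL(P||Q) = -0.06192 - 0.04251 + 0.85922 + 4.94319 = 5.69798 ≈ 5.6980 bits

D_KL(Q||P) = Σ Q(x) log₂(Q(x)/P(x))

Computing term by term:
  Q(1)·log₂(Q(1)/P(1)) = 0.7823·log₂(0.7823/0.0098) = 4.94319
  Q(2)·log₂(Q(2)/P(2)) = 0.1981·log₂(0.1981/0.0098) = 0.85922
  Q(3)·log₂(Q(3)/P(3)) = 0.0098·log₂(0.0098/0.1981) = -0.04251
  Q(4)·log₂(Q(4)/P(4)) = 0.0098·log₂(0.0098/0.7823) = -0.06192

D_KL(Q||P) = 4.94319 + 0.85922 - 0.04251 - 0.06192 = 5.69798 ≈ 5.6980 bits

These ARE equal here. Q is P with outcomes relabeled (Q(1) = P(4), Q(2) = P(3), Q(3) = P(2), Q(4) = P(1)) by a relabeling that is its own inverse, so the two sums contain exactly the same terms in a different order. This is a special case — KL divergence is not symmetric in general: D_KL(P||Q) ≠ D_KL(Q||P) for most P, Q.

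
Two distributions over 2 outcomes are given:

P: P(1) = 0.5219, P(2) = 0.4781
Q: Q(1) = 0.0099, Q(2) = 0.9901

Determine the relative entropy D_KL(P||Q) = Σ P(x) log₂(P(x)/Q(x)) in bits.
2.4832 bits

D_KL(P||Q) = Σ P(x) log₂(P(x)/Q(x))

Computing term by term:
  P(1)·log₂(P(1)/Q(1)) = 0.5219·log₂(0.5219/0.0099) = 2.98537
  P(2)·log₂(P(2)/Q(2)) = 0.4781·log₂(0.4781/0.9901) = -0.50213

D_KL(P||Q) = 2.98537 - 0.50213 = 2.48324 ≈ 2.4832 bits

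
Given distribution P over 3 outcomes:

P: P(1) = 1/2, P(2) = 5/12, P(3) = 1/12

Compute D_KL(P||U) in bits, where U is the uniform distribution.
0.2600 bits

U(i) = 1/3 for all i

D_KL(P||U) = Σ P(x) log₂(P(x) / (1/3))
           = Σ P(x) log₂(P(x)) + log₂(3)
           = log₂(3) - H(P)

H(P) = -Σ P(x) log₂(P(x)):
  -P(1)·log₂(P(1)) = -(1/2)·log₂(1/2) = 0.50000
  -P(2)·log₂(P(2)) = -(5/12)·log₂(5/12) = 0.52626
  -P(3)·log₂(P(3)) = -(1/12)·log₂(1/12) = 0.29875
H(P) = 0.50000 + 0.52626 + 0.29875 = 1.32501 bits

log₂(3) = 1.58496 bits

D_KL(P||U) = 1.58496 - 1.32501 = 0.25995 ≈ 0.2600 bits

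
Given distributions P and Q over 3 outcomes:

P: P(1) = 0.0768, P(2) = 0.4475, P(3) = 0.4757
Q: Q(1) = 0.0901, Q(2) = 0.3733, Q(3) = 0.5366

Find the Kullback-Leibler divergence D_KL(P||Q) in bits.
0.0167 bits

D_KL(P||Q) = Σ P(x) log₂(P(x)/Q(x))

Computing term by term:
  P(1)·log₂(P(1)/Q(1)) = 0.0768·log₂(0.0768/0.0901) = -0.01770
  P(2)·log₂(P(2)/Q(2)) = 0.4475·log₂(0.4475/0.3733) = 0.11704
  P(3)·log₂(P(3)/Q(3)) = 0.4757·log₂(0.4757/0.5366) = -0.08267

D_KL(P||Q) = -0.01770 + 0.11704 - 0.08267 = 0.01667 ≈ 0.0167 bits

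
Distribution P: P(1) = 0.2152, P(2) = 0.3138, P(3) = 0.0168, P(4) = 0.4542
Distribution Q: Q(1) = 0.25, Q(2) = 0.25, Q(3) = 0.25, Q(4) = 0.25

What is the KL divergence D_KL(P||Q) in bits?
0.3822 bits

D_KL(P||Q) = Σ P(x) log₂(P(x)/Q(x))

Computing term by term:
  P(1)·log₂(P(1)/Q(1)) = 0.2152·log₂(0.2152/0.25) = -0.04654
  P(2)·log₂(P(2)/Q(2)) = 0.3138·log₂(0.3138/0.25) = 0.10290
  P(3)·log₂(P(3)/Q(3)) = 0.0168·log₂(0.0168/0.25) = -0.06544
  P(4)·log₂(P(4)/Q(4)) = 0.4542·log₂(0.4542/0.25) = 0.39125

D_KL(P||Q) = -0.04654 + 0.10290 - 0.06544 + 0.39125 = 0.38217 ≈ 0.3822 bits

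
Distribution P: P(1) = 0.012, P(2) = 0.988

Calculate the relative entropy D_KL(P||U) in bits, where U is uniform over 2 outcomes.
0.9062 bits

U(i) = 1/2 for all i

D_KL(P||U) = Σ P(x) log₂(P(x) / (1/2))
           = Σ P(x) log₂(P(x)) + log₂(2)
           = log₂(2) - H(P)

H(P) = -Σ P(x) log₂(P(x)):
  -P(1)·log₂(P(1)) = -(0.012)·log₂(0.012) = 0.07657
  -P(2)·log₂(P(2)) = -(0.988)·log₂(0.988) = 0.01721
H(P) = 0.07657 + 0.01721 = 0.09378 bits

log₂(2) = 1.00000 bits

D_KL(P||U) = 1.00000 - 0.09378 = 0.90622 ≈ 0.9062 bits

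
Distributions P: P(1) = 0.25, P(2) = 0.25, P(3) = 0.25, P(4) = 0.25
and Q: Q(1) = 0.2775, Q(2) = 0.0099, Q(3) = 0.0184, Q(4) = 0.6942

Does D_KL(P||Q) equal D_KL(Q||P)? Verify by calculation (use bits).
D_KL(P||Q) = 1.6996 bits, D_KL(Q||P) = 0.9493 bits. No — D_KL(P||Q) ≠ D_KL(Q||P) for this pair.

D_KL(P||Q) = Σ P(x) log₂(P(x)/Q(x))

Computing term by term:
  P(1)·log₂(P(1)/Q(1)) = 0.25·log₂(0.25/0.2775) = -0.03764
  P(2)·log₂(P(2)/Q(2)) = 0.25·log₂(0.25/0.0099) = 1.16459
  P(3)·log₂(P(3)/Q(3)) = 0.25·log₂(0.25/0.0184) = 0.94104
  P(4)·log₂(P(4)/Q(4)) = 0.25·log₂(0.25/0.6942) = -0.36836

D_KL(P||Q) = -0.03764 + 1.16459 + 0.94104 - 0.36836 = 1.69963 ≈ 1.6996 bits

D_KL(Q||P) = Σ Q(x) log₂(Q(x)/P(x))

Computing term by term:
  Q(1)·log₂(Q(1)/P(1)) = 0.2775·log₂(0.2775/0.25) = 0.04178
  Q(2)·log₂(Q(2)/P(2)) = 0.0099·log₂(0.0099/0.25) = -0.04612
  Q(3)·log₂(Q(3)/P(3)) = 0.0184·log₂(0.0184/0.25) = -0.06926
  Q(4)·log₂(Q(4)/P(4)) = 0.6942·log₂(0.6942/0.25) = 1.02285

D_KL(Q||P) = 0.04178 - 0.04612 - 0.06926 + 1.02285 = 0.94925 ≈ 0.9493 bits

These are NOT equal (difference: 0.7503 bits). KL divergence is asymmetric: D_KL(P||Q) ≠ D_KL(Q||P) in general.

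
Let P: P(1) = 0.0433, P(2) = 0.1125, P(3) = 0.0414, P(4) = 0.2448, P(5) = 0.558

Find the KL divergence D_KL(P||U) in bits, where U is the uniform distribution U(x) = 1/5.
0.6143 bits

U(i) = 1/5 for all i

D_KL(P||U) = Σ P(x) log₂(P(x) / (1/5))
           = Σ P(x) log₂(P(x)) + log₂(5)
           = log₂(5) - H(P)

H(P) = -Σ P(x) log₂(P(x)):
  -P(1)·log₂(P(1)) = -(0.0433)·log₂(0.0433) = 0.19613
  -P(2)·log₂(P(2)) = -(0.1125)·log₂(0.1125) = 0.35460
  -P(3)·log₂(P(3)) = -(0.0414)·log₂(0.0414) = 0.19020
  -P(4)·log₂(P(4)) = -(0.2448)·log₂(0.2448) = 0.49702
  -P(5)·log₂(P(5)) = -(0.558)·log₂(0.558) = 0.46965
H(P) = 0.19613 + 0.35460 + 0.19020 + 0.49702 + 0.46965 = 1.70760 bits

log₂(5) = 2.32193 bits

D_KL(P||U) = 2.32193 - 1.70760 = 0.61433 ≈ 0.6143 bits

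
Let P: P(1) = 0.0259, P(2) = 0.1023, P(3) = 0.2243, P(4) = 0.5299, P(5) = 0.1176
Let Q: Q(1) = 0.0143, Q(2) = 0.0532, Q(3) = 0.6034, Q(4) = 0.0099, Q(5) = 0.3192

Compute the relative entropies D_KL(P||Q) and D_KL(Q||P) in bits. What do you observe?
D_KL(P||Q) = 2.6718 bits, D_KL(Q||P) = 1.2020 bits. The two directions give different values (D_KL(P||Q) exceeds D_KL(Q||P) by 1.4698 bits): KL divergence is asymmetric.

D_KL(P||Q) = Σ P(x) log₂(P(x)/Q(x))

Computing term by term:
  P(1)·log₂(P(1)/Q(1)) = 0.0259·log₂(0.0259/0.0143) = 0.02219
  P(2)·log₂(P(2)/Q(2)) = 0.1023·log₂(0.1023/0.0532) = 0.09650
  P(3)·log₂(P(3)/Q(3)) = 0.2243·log₂(0.2243/0.6034) = -0.32023
  P(4)·log₂(P(4)/Q(4)) = 0.5299·log₂(0.5299/0.0099) = 3.04276
  P(5)·log₂(P(5)/Q(5)) = 0.1176·log₂(0.1176/0.3192) = -0.16941

D_KL(P||Q) = 0.02219 + 0.09650 - 0.32023 + 3.04276 - 0.16941 = 2.67181 ≈ 2.6718 bits

D_KL(Q||P) = Σ Q(x) log₂(Q(x)/P(x))

Computing term by term:
  Q(1)·log₂(Q(1)/P(1)) = 0.0143·log₂(0.0143/0.0259) = -0.01225
  Q(2)·log₂(Q(2)/P(2)) = 0.0532·log₂(0.0532/0.1023) = -0.05018
  Q(3)·log₂(Q(3)/P(3)) = 0.6034·log₂(0.6034/0.2243) = 0.86147
  Q(4)·log₂(Q(4)/P(4)) = 0.0099·log₂(0.0099/0.5299) = -0.05685
  Q(5)·log₂(Q(5)/P(5)) = 0.3192·log₂(0.3192/0.1176) = 0.45983

D_KL(Q||P) = -0.01225 - 0.05018 + 0.86147 - 0.05685 + 0.45983 = 1.20202 ≈ 1.2020 bits

These are NOT equal (difference: 1.4698 bits). KL divergence is asymmetric: D_KL(P||Q) ≠ D_KL(Q||P) in general.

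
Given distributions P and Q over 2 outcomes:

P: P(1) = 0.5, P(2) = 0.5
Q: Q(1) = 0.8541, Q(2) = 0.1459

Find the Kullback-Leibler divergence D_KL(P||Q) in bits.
0.5022 bits

D_KL(P||Q) = Σ P(x) log₂(P(x)/Q(x))

Computing term by term:
  P(1)·log₂(P(1)/Q(1)) = 0.5·log₂(0.5/0.8541) = -0.38624
  P(2)·log₂(P(2)/Q(2)) = 0.5·log₂(0.5/0.1459) = 0.88847

D_KL(P||Q) = -0.38624 + 0.88847 = 0.50223 ≈ 0.5022 bits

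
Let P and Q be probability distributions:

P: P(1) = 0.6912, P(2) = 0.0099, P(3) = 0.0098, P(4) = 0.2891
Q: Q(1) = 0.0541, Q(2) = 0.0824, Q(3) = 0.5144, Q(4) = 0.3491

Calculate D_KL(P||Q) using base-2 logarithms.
2.3755 bits

D_KL(P||Q) = Σ P(x) log₂(P(x)/Q(x))

Computing term by term:
  P(1)·log₂(P(1)/Q(1)) = 0.6912·log₂(0.6912/0.0541) = 2.54044
  P(2)·log₂(P(2)/Q(2)) = 0.0099·log₂(0.0099/0.0824) = -0.03027
  P(3)·log₂(P(3)/Q(3)) = 0.0098·log₂(0.0098/0.5144) = -0.05600
  P(4)·log₂(P(4)/Q(4)) = 0.2891·log₂(0.2891/0.3491) = -0.07866

D_KL(P||Q) = 2.54044 - 0.03027 - 0.05600 - 0.07866 = 2.37551 ≈ 2.3755 bits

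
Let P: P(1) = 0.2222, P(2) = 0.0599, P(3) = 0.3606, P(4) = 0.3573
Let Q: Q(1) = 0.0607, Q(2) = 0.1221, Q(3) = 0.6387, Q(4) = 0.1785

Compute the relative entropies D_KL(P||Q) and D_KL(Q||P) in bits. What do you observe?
D_KL(P||Q) = 0.4148 bits, D_KL(Q||P) = 0.3599 bits. The two directions give different values (D_KL(P||Q) exceeds D_KL(Q||P) by 0.0549 bits): KL divergence is asymmetric.

D_KL(P||Q) = Σ P(x) log₂(P(x)/Q(x))

Computing term by term:
  P(1)·log₂(P(1)/Q(1)) = 0.2222·log₂(0.2222/0.0607) = 0.41598
  P(2)·log₂(P(2)/Q(2)) = 0.0599·log₂(0.0599/0.1221) = -0.06154
  P(3)·log₂(P(3)/Q(3)) = 0.3606·log₂(0.3606/0.6387) = -0.29740
  P(4)·log₂(P(4)/Q(4)) = 0.3573·log₂(0.3573/0.1785) = 0.35773

D_KL(P||Q) = 0.41598 - 0.06154 - 0.29740 + 0.35773 = 0.41477 ≈ 0.4148 bits

D_KL(Q||P) = Σ Q(x) log₂(Q(x)/P(x))

Computing term by term:
  Q(1)·log₂(Q(1)/P(1)) = 0.0607·log₂(0.0607/0.2222) = -0.11364
  Q(2)·log₂(Q(2)/P(2)) = 0.1221·log₂(0.1221/0.0599) = 0.12545
  Q(3)·log₂(Q(3)/P(3)) = 0.6387·log₂(0.6387/0.3606) = 0.52676
  Q(4)·log₂(Q(4)/P(4)) = 0.1785·log₂(0.1785/0.3573) = -0.17872

D_KL(Q||P) = -0.11364 + 0.12545 + 0.52676 - 0.17872 = 0.35985 ≈ 0.3599 bits

These are NOT equal (difference: 0.0549 bits). KL divergence is asymmetric: D_KL(P||Q) ≠ D_KL(Q||P) in general.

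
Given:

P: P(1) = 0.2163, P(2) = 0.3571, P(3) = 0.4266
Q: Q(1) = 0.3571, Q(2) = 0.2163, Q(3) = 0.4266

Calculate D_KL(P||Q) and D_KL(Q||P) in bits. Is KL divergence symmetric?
D_KL(P||Q) = 0.1018 bits, D_KL(Q||P) = 0.1018 bits. The two values coincide for this particular pair, but no — KL divergence is not symmetric in general.

D_KL(P||Q) = Σ P(x) log₂(P(x)/Q(x))

Computing term by term:
  P(1)·log₂(P(1)/Q(1)) = 0.2163·log₂(0.2163/0.3571) = -0.15645
  P(2)·log₂(P(2)/Q(2)) = 0.3571·log₂(0.3571/0.2163) = 0.25829
  P(3)·log₂(P(3)/Q(3)) = 0.4266·log₂(0.4266/0.4266) = 0.00000

D_KL(P||Q) = -0.15645 + 0.25829 + 0.00000 = 0.10184 ≈ 0.1018 bits

D_KL(Q||P) = Σ Q(x) log₂(Q(x)/P(x))

Computing term by term:
  Q(1)·log₂(Q(1)/P(1)) = 0.3571·log₂(0.3571/0.2163) = 0.25829
  Q(2)·log₂(Q(2)/P(2)) = 0.2163·log₂(0.2163/0.3571) = -0.15645
  Q(3)·log₂(Q(3)/P(3)) = 0.4266·log₂(0.4266/0.4266) = 0.00000

D_KL(Q||P) = 0.25829 - 0.15645 + 0.00000 = 0.10184 ≈ 0.1018 bits

These ARE equal here. Q is P with outcomes relabeled (Q(1) = P(2), Q(2) = P(1)) by a relabeling that is its own inverse, so the two sums contain exactly the same terms in a different order. This is a special case — KL divergence is not symmetric in general: D_KL(P||Q) ≠ D_KL(Q||P) for most P, Q.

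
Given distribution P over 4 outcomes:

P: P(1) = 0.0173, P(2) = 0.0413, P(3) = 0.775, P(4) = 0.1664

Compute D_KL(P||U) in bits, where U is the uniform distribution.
0.9933 bits

U(i) = 1/4 for all i

D_KL(P||U) = Σ P(x) log₂(P(x) / (1/4))
           = Σ P(x) log₂(P(x)) + log₂(4)
           = log₂(4) - H(P)

H(P) = -Σ P(x) log₂(P(x)):
  -P(1)·log₂(P(1)) = -(0.0173)·log₂(0.0173) = 0.10126
  -P(2)·log₂(P(2)) = -(0.0413)·log₂(0.0413) = 0.18989
  -P(3)·log₂(P(3)) = -(0.775)·log₂(0.775) = 0.28499
  -P(4)·log₂(P(4)) = -(0.1664)·log₂(0.1664) = 0.43052
H(P) = 0.10126 + 0.18989 + 0.28499 + 0.43052 = 1.00666 bits

log₂(4) = 2.00000 bits

D_KL(P||U) = 2.00000 - 1.00666 = 0.99334 ≈ 0.9933 bits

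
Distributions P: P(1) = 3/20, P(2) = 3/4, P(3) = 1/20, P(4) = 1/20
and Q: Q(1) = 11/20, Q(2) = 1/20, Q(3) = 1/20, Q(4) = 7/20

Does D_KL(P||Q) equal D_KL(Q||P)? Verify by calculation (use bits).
D_KL(P||Q) = 2.5086 bits, D_KL(Q||P) = 1.8182 bits. No — D_KL(P||Q) ≠ D_KL(Q||P) for this pair.

D_KL(P||Q) = Σ P(x) log₂(P(x)/Q(x))

Computing term by term:
  P(1)·log₂(P(1)/Q(1)) = (3/20)·log₂((3/20)/(11/20)) = -0.28117
  P(2)·log₂(P(2)/Q(2)) = (3/4)·log₂((3/4)/(1/20)) = 2.93017
  P(3)·log₂(P(3)/Q(3)) = (1/20)·log₂((1/20)/(1/20)) = 0.00000
  P(4)·log₂(P(4)/Q(4)) = (1/20)·log₂((1/20)/(7/20)) = -0.14037

D_KL(P||Q) = -0.28117 + 2.93017 + 0.00000 - 0.14037 = 2.50863 ≈ 2.5086 bits

D_KL(Q||P) = Σ Q(x) log₂(Q(x)/P(x))

Computing term by term:
  Q(1)·log₂(Q(1)/P(1)) = (11/20)·log₂((11/20)/(3/20)) = 1.03096
  Q(2)·log₂(Q(2)/P(2)) = (1/20)·log₂((1/20)/(3/4)) = -0.19534
  Q(3)·log₂(Q(3)/P(3)) = (1/20)·log₂((1/20)/(1/20)) = 0.00000
  Q(4)·log₂(Q(4)/P(4)) = (7/20)·log₂((7/20)/(1/20)) = 0.98257

D_KL(Q||P) = 1.03096 - 0.19534 + 0.00000 + 0.98257 = 1.81819 ≈ 1.8182 bits

These are NOT equal (difference: 0.6904 bits). KL divergence is asymmetric: D_KL(P||Q) ≠ D_KL(Q||P) in general.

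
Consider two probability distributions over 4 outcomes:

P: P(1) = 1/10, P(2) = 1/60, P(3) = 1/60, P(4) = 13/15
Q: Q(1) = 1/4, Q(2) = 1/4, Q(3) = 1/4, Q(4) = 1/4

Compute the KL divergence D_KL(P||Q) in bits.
1.2920 bits

D_KL(P||Q) = Σ P(x) log₂(P(x)/Q(x))

Computing term by term:
  P(1)·log₂(P(1)/Q(1)) = (1/10)·log₂((1/10)/(1/4)) = -0.13219
  P(2)·log₂(P(2)/Q(2)) = (1/60)·log₂((1/60)/(1/4)) = -0.06511
  P(3)·log₂(P(3)/Q(3)) = (1/60)·log₂((1/60)/(1/4)) = -0.06511
  P(4)·log₂(P(4)/Q(4)) = (13/15)·log₂((13/15)/(1/4)) = 1.55441

D_KL(P||Q) = -0.13219 - 0.06511 - 0.06511 + 1.55441 = 1.29200 ≈ 1.2920 bits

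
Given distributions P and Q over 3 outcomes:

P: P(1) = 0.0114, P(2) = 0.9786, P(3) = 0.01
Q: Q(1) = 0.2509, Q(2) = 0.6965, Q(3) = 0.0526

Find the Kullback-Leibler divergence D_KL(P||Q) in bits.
0.4053 bits

D_KL(P||Q) = Σ P(x) log₂(P(x)/Q(x))

Computing term by term:
  P(1)·log₂(P(1)/Q(1)) = 0.0114·log₂(0.0114/0.2509) = -0.05084
  P(2)·log₂(P(2)/Q(2)) = 0.9786·log₂(0.9786/0.6965) = 0.48010
  P(3)·log₂(P(3)/Q(3)) = 0.01·log₂(0.01/0.0526) = -0.02395

D_KL(P||Q) = -0.05084 + 0.48010 - 0.02395 = 0.40531 ≈ 0.4053 bits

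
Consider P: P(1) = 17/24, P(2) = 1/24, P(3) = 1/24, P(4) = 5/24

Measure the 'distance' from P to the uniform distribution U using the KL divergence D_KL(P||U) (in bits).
0.7941 bits

U(i) = 1/4 for all i

D_KL(P||U) = Σ P(x) log₂(P(x) / (1/4))
           = Σ P(x) log₂(P(x)) + log₂(4)
           = log₂(4) - H(P)

H(P) = -Σ P(x) log₂(P(x)):
  -P(1)·log₂(P(1)) = -(17/24)·log₂(17/24) = 0.35240
  -P(2)·log₂(P(2)) = -(1/24)·log₂(1/24) = 0.19104
  -P(3)·log₂(P(3)) = -(1/24)·log₂(1/24) = 0.19104
  -P(4)·log₂(P(4)) = -(5/24)·log₂(5/24) = 0.47147
H(P) = 0.35240 + 0.19104 + 0.19104 + 0.47147 = 1.20595 bits

log₂(4) = 2.00000 bits

D_KL(P||U) = 2.00000 - 1.20595 = 0.79405 ≈ 0.7941 bits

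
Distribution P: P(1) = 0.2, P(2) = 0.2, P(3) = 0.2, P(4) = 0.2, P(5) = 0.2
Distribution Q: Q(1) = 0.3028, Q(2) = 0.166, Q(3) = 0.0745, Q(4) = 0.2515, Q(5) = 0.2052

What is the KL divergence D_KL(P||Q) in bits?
0.1455 bits

D_KL(P||Q) = Σ P(x) log₂(P(x)/Q(x))

Computing term by term:
  P(1)·log₂(P(1)/Q(1)) = 0.2·log₂(0.2/0.3028) = -0.11967
  P(2)·log₂(P(2)/Q(2)) = 0.2·log₂(0.2/0.166) = 0.05376
  P(3)·log₂(P(3)/Q(3)) = 0.2·log₂(0.2/0.0745) = 0.28494
  P(4)·log₂(P(4)/Q(4)) = 0.2·log₂(0.2/0.2515) = -0.06611
  P(5)·log₂(P(5)/Q(5)) = 0.2·log₂(0.2/0.2052) = -0.00741

D_KL(P||Q) = -0.11967 + 0.05376 + 0.28494 - 0.06611 - 0.00741 = 0.14551 ≈ 0.1455 bits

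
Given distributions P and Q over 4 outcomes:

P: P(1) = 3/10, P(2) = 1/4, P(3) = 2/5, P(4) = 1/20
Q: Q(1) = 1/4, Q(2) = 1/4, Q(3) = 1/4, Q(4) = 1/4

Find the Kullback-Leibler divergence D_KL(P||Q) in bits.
0.2340 bits

D_KL(P||Q) = Σ P(x) log₂(P(x)/Q(x))

Computing term by term:
  P(1)·log₂(P(1)/Q(1)) = (3/10)·log₂((3/10)/(1/4)) = 0.07891
  P(2)·log₂(P(2)/Q(2)) = (1/4)·log₂((1/4)/(1/4)) = 0.00000
  P(3)·log₂(P(3)/Q(3)) = (2/5)·log₂((2/5)/(1/4)) = 0.27123
  P(4)·log₂(P(4)/Q(4)) = (1/20)·log₂((1/20)/(1/4)) = -0.11610

D_KL(P||Q) = 0.07891 + 0.00000 + 0.27123 - 0.11610 = 0.23404 ≈ 0.2340 bits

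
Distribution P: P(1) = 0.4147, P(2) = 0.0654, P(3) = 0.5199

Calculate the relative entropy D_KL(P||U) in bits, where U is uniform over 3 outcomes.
0.3104 bits

U(i) = 1/3 for all i

D_KL(P||U) = Σ P(x) log₂(P(x) / (1/3))
           = Σ P(x) log₂(P(x)) + log₂(3)
           = log₂(3) - H(P)

H(P) = -Σ P(x) log₂(P(x)):
  -P(1)·log₂(P(1)) = -(0.4147)·log₂(0.4147) = 0.52661
  -P(2)·log₂(P(2)) = -(0.0654)·log₂(0.0654) = 0.25732
  -P(3)·log₂(P(3)) = -(0.5199)·log₂(0.5199) = 0.49063
H(P) = 0.52661 + 0.25732 + 0.49063 = 1.27456 bits

log₂(3) = 1.58496 bits

D_KL(P||U) = 1.58496 - 1.27456 = 0.31040 ≈ 0.3104 bits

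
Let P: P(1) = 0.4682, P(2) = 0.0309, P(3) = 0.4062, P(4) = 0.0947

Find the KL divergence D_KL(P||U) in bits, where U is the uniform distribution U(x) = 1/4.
0.4824 bits

U(i) = 1/4 for all i

D_KL(P||U) = Σ P(x) log₂(P(x) / (1/4))
           = Σ P(x) log₂(P(x)) + log₂(4)
           = log₂(4) - H(P)

H(P) = -Σ P(x) log₂(P(x)):
  -P(1)·log₂(P(1)) = -(0.4682)·log₂(0.4682) = 0.51259
  -P(2)·log₂(P(2)) = -(0.0309)·log₂(0.0309) = 0.15500
  -P(3)·log₂(P(3)) = -(0.4062)·log₂(0.4062) = 0.52795
  -P(4)·log₂(P(4)) = -(0.0947)·log₂(0.0947) = 0.32203
H(P) = 0.51259 + 0.15500 + 0.52795 + 0.32203 = 1.51757 bits

log₂(4) = 2.00000 bits

D_KL(P||U) = 2.00000 - 1.51757 = 0.48243 ≈ 0.4824 bits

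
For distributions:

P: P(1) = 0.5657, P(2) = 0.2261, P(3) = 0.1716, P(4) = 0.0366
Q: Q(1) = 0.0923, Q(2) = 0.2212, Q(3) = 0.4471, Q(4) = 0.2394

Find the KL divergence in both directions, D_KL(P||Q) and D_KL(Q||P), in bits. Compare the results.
D_KL(P||Q) = 1.1506 bits, D_KL(Q||P) = 1.0179 bits. D_KL(P||Q) is larger than D_KL(Q||P) by 0.1327 bits; the two directions differ.

D_KL(P||Q) = Σ P(x) log₂(P(x)/Q(x))

Computing term by term:
  P(1)·log₂(P(1)/Q(1)) = 0.5657·log₂(0.5657/0.0923) = 1.47966
  P(2)·log₂(P(2)/Q(2)) = 0.2261·log₂(0.2261/0.2212) = 0.00715
  P(3)·log₂(P(3)/Q(3)) = 0.1716·log₂(0.1716/0.4471) = -0.23707
  P(4)·log₂(P(4)/Q(4)) = 0.0366·log₂(0.0366/0.2394) = -0.09917

D_KL(P||Q) = 1.47966 + 0.00715 - 0.23707 - 0.09917 = 1.15057 ≈ 1.1506 bits

D_KL(Q||P) = Σ Q(x) log₂(Q(x)/P(x))

Computing term by term:
  Q(1)·log₂(Q(1)/P(1)) = 0.0923·log₂(0.0923/0.5657) = -0.24142
  Q(2)·log₂(Q(2)/P(2)) = 0.2212·log₂(0.2212/0.2261) = -0.00699
  Q(3)·log₂(Q(3)/P(3)) = 0.4471·log₂(0.4471/0.1716) = 0.61769
  Q(4)·log₂(Q(4)/P(4)) = 0.2394·log₂(0.2394/0.0366) = 0.64866

D_KL(Q||P) = -0.24142 - 0.00699 + 0.61769 + 0.64866 = 1.01794 ≈ 1.0179 bits

These are NOT equal (difference: 0.1327 bits). KL divergence is asymmetric: D_KL(P||Q) ≠ D_KL(Q||P) in general.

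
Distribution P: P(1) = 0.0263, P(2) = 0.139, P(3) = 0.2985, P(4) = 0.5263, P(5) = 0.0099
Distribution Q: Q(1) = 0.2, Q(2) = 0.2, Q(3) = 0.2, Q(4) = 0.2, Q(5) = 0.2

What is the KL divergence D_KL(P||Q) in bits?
0.7142 bits

D_KL(P||Q) = Σ P(x) log₂(P(x)/Q(x))

Computing term by term:
  P(1)·log₂(P(1)/Q(1)) = 0.0263·log₂(0.0263/0.2) = -0.07698
  P(2)·log₂(P(2)/Q(2)) = 0.139·log₂(0.139/0.2) = -0.07296
  P(3)·log₂(P(3)/Q(3)) = 0.2985·log₂(0.2985/0.2) = 0.17245
  P(4)·log₂(P(4)/Q(4)) = 0.5263·log₂(0.5263/0.2) = 0.73465
  P(5)·log₂(P(5)/Q(5)) = 0.0099·log₂(0.0099/0.2) = -0.04293

D_KL(P||Q) = -0.07698 - 0.07296 + 0.17245 + 0.73465 - 0.04293 = 0.71423 ≈ 0.7142 bits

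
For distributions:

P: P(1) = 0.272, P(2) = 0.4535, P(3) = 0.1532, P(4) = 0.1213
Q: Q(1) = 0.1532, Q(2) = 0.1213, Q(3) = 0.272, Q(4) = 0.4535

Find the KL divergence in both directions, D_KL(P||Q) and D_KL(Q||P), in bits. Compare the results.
D_KL(P||Q) = 0.7304 bits, D_KL(Q||P) = 0.7304 bits. The two directions give exactly the same value for this pair.

D_KL(P||Q) = Σ P(x) log₂(P(x)/Q(x))

Computing term by term:
  P(1)·log₂(P(1)/Q(1)) = 0.272·log₂(0.272/0.1532) = 0.22527
  P(2)·log₂(P(2)/Q(2)) = 0.4535·log₂(0.4535/0.1213) = 0.86279
  P(3)·log₂(P(3)/Q(3)) = 0.1532·log₂(0.1532/0.272) = -0.12688
  P(4)·log₂(P(4)/Q(4)) = 0.1213·log₂(0.1213/0.4535) = -0.23078

D_KL(P||Q) = 0.22527 + 0.86279 - 0.12688 - 0.23078 = 0.73040 ≈ 0.7304 bits

D_KL(Q||P) = Σ Q(x) log₂(Q(x)/P(x))

Computing term by term:
  Q(1)·log₂(Q(1)/P(1)) = 0.1532·log₂(0.1532/0.272) = -0.12688
  Q(2)·log₂(Q(2)/P(2)) = 0.1213·log₂(0.1213/0.4535) = -0.23078
  Q(3)·log₂(Q(3)/P(3)) = 0.272·log₂(0.272/0.1532) = 0.22527
  Q(4)·log₂(Q(4)/P(4)) = 0.4535·log₂(0.4535/0.1213) = 0.86279

D_KL(Q||P) = -0.12688 - 0.23078 + 0.22527 + 0.86279 = 0.73040 ≈ 0.7304 bits

These ARE equal here. Q is P with outcomes relabeled (Q(1) = P(3), Q(2) = P(4), Q(3) = P(1), Q(4) = P(2)) by a relabeling that is its own inverse, so the two sums contain exactly the same terms in a different order. This is a special case — KL divergence is not symmetric in general: D_KL(P||Q) ≠ D_KL(Q||P) for most P, Q.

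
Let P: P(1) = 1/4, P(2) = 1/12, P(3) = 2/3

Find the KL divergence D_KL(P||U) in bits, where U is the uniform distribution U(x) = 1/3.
0.3962 bits

U(i) = 1/3 for all i

D_KL(P||U) = Σ P(x) log₂(P(x) / (1/3))
           = Σ P(x) log₂(P(x)) + log₂(3)
           = log₂(3) - H(P)

H(P) = -Σ P(x) log₂(P(x)):
  -P(1)·log₂(P(1)) = -(1/4)·log₂(1/4) = 0.50000
  -P(2)·log₂(P(2)) = -(1/12)·log₂(1/12) = 0.29875
  -P(3)·log₂(P(3)) = -(2/3)·log₂(2/3) = 0.38998
H(P) = 0.50000 + 0.29875 + 0.38998 = 1.18873 bits

log₂(3) = 1.58496 bits

D_KL(P||U) = 1.58496 - 1.18873 = 0.39623 ≈ 0.3962 bits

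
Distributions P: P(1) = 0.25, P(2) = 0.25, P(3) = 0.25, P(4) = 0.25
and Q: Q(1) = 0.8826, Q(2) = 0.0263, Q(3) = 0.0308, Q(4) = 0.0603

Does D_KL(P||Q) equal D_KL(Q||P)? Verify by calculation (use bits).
D_KL(P||Q) = 1.6254 bits, D_KL(Q||P) = 1.3040 bits. No — D_KL(P||Q) ≠ D_KL(Q||P) for this pair.

D_KL(P||Q) = Σ P(x) log₂(P(x)/Q(x))

Computing term by term:
  P(1)·log₂(P(1)/Q(1)) = 0.25·log₂(0.25/0.8826) = -0.45496
  P(2)·log₂(P(2)/Q(2)) = 0.25·log₂(0.25/0.0263) = 0.81220
  P(3)·log₂(P(3)/Q(3)) = 0.25·log₂(0.25/0.0308) = 0.75523
  P(4)·log₂(P(4)/Q(4)) = 0.25·log₂(0.25/0.0603) = 0.51292

D_KL(P||Q) = -0.45496 + 0.81220 + 0.75523 + 0.51292 = 1.62539 ≈ 1.6254 bits

D_KL(Q||P) = Σ Q(x) log₂(Q(x)/P(x))

Computing term by term:
  Q(1)·log₂(Q(1)/P(1)) = 0.8826·log₂(0.8826/0.25) = 1.60618
  Q(2)·log₂(Q(2)/P(2)) = 0.0263·log₂(0.0263/0.25) = -0.08544
  Q(3)·log₂(Q(3)/P(3)) = 0.0308·log₂(0.0308/0.25) = -0.09304
  Q(4)·log₂(Q(4)/P(4)) = 0.0603·log₂(0.0603/0.25) = -0.12372

D_KL(Q||P) = 1.60618 - 0.08544 - 0.09304 - 0.12372 = 1.30398 ≈ 1.3040 bits

These are NOT equal (difference: 0.3214 bits). KL divergence is asymmetric: D_KL(P||Q) ≠ D_KL(Q||P) in general.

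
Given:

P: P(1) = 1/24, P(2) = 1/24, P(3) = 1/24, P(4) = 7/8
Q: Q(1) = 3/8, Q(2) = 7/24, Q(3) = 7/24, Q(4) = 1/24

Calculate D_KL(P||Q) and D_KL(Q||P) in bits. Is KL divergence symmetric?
D_KL(P||Q) = 3.4773 bits, D_KL(Q||P) = 2.6433 bits. No, KL divergence is not symmetric.

D_KL(P||Q) = Σ P(x) log₂(P(x)/Q(x))

Computing term by term:
  P(1)·log₂(P(1)/Q(1)) = (1/24)·log₂((1/24)/(3/8)) = -0.13208
  P(2)·log₂(P(2)/Q(2)) = (1/24)·log₂((1/24)/(7/24)) = -0.11697
  P(3)·log₂(P(3)/Q(3)) = (1/24)·log₂((1/24)/(7/24)) = -0.11697
  P(4)·log₂(P(4)/Q(4)) = (7/8)·log₂((7/8)/(1/24)) = 3.84328

D_KL(P||Q) = -0.13208 - 0.11697 - 0.11697 + 3.84328 = 3.47726 ≈ 3.4773 bits

D_KL(Q||P) = Σ Q(x) log₂(Q(x)/P(x))

Computing term by term:
  Q(1)·log₂(Q(1)/P(1)) = (3/8)·log₂((3/8)/(1/24)) = 1.18872
  Q(2)·log₂(Q(2)/P(2)) = (7/24)·log₂((7/24)/(1/24)) = 0.81881
  Q(3)·log₂(Q(3)/P(3)) = (7/24)·log₂((7/24)/(1/24)) = 0.81881
  Q(4)·log₂(Q(4)/P(4)) = (1/24)·log₂((1/24)/(7/8)) = -0.18301

D_KL(Q||P) = 1.18872 + 0.81881 + 0.81881 - 0.18301 = 2.64333 ≈ 2.6433 bits

These are NOT equal (difference: 0.8340 bits). KL divergence is asymmetric: D_KL(P||Q) ≠ D_KL(Q||P) in general.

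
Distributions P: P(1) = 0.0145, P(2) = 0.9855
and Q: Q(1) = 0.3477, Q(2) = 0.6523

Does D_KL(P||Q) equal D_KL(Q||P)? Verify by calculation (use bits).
D_KL(P||Q) = 0.5202 bits, D_KL(Q||P) = 1.2054 bits. No — D_KL(P||Q) ≠ D_KL(Q||P) for this pair.

D_KL(P||Q) = Σ P(x) log₂(P(x)/Q(x))

Computing term by term:
  P(1)·log₂(P(1)/Q(1)) = 0.0145·log₂(0.0145/0.3477) = -0.06646
  P(2)·log₂(P(2)/Q(2)) = 0.9855·log₂(0.9855/0.6523) = 0.58669

D_KL(P||Q) = -0.06646 + 0.58669 = 0.52023 ≈ 0.5202 bits

D_KL(Q||P) = Σ Q(x) log₂(Q(x)/P(x))

Computing term by term:
  Q(1)·log₂(Q(1)/P(1)) = 0.3477·log₂(0.3477/0.0145) = 1.59376
  Q(2)·log₂(Q(2)/P(2)) = 0.6523·log₂(0.6523/0.9855) = -0.38833

D_KL(Q||P) = 1.59376 - 0.38833 = 1.20543 ≈ 1.2054 bits

These are NOT equal (difference: 0.6852 bits). KL divergence is asymmetric: D_KL(P||Q) ≠ D_KL(Q||P) in general.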